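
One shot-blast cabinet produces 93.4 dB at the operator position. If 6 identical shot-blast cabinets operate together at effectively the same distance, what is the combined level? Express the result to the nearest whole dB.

101 dB

With 6 equal, uncorrelated contributions the intensity is 6× that of one unit, giving a rise of 10·log₁₀ 6.
L_total = 93.4 + 10·log₁₀(6) = 93.4 + 7.782 = 101.18 dB.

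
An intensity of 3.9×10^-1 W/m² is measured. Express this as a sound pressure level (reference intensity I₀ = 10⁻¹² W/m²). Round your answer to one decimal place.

Dividing by I₀ shifts the exponent by 12: I/I₀ = 3.9×10^11.
L = 10·(0.5911 + 11) = 115.91 dB.

115.9 dB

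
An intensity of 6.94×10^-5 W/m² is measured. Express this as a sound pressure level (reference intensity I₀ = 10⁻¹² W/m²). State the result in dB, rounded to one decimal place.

L = 10·log₁₀(I/I₀) = 10·log₁₀(6.94×10^-5/10⁻¹²) = 10·log₁₀(6.94×10^7).
L = 10·(0.8414 + 7) = 78.41 dB.

78.4 dB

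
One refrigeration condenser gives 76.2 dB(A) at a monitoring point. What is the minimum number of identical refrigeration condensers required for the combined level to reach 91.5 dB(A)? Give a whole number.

34

Need L₁ + 10·log₁₀ N ≥ 91.5, i.e. log₁₀ N ≥ 1.53.
N ≥ 10^(15.3/10) = 33.884, so N = 34.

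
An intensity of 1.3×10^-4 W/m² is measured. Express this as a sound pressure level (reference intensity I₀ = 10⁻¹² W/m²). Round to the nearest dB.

I/I₀ = 1.3×10^-4/10⁻¹² = 1.3×10^8, and L = 10·log₁₀(I/I₀).
L = 10·(0.1139 + 8) = 81.14 dB.

81 dB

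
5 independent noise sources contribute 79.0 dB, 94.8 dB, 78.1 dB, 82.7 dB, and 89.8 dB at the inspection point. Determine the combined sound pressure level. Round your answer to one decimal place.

96.3 dB

Incoherent sources combine by intensity addition: L_total = 10·log₁₀(Σ 10^(L_i/10)).
Σ 10^(L/10) = 10^(79.0/10) + 10^(94.8/10) + 10^(78.1/10) + 10^(82.7/10) + 10^(89.8/10) = 4.305e+09.
L_total = 10·log₁₀(4.305e+09) = 96.34 dB.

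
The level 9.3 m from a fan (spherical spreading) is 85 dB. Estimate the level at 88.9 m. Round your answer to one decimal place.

65.4 dB

Point-source attenuation: ΔL = 20·log₁₀(r₂/r₁) = 20·log₁₀(88.9/9.3) = 19.608 dB.
L₂ = 85 − 20·log₁₀(88.9/9.3) = 85 − 19.608 = 65.39 dB.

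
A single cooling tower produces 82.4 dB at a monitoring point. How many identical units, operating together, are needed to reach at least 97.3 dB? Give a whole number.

31

Need L₁ + 10·log₁₀ N ≥ 97.3, i.e. log₁₀ N ≥ 1.49.
N ≥ 10^(14.9/10) = 30.903, so N = 31.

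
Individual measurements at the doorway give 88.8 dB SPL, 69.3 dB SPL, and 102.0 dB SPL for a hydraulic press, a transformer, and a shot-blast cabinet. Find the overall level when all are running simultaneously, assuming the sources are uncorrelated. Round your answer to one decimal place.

102.2 dB SPL

Incoherent sources combine by intensity addition: L_total = 10·log₁₀(Σ 10^(L_i/10)).
Σ 10^(L/10) = 10^(88.8/10) + 10^(69.3/10) + 10^(102.0/10) = 1.662e+10.
L_total = 10·log₁₀(1.662e+10) = 102.21 dB SPL.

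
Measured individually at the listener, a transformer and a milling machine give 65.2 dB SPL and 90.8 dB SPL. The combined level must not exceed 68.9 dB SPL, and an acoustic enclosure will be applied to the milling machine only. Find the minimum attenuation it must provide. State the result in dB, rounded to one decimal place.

Fixed contribution from the other source: Σ 10^(L/10) = 10^(65.2/10) = 3.311e+06 (65.20 dB SPL).
To meet 68.9 dB SPL overall, the treated milling machine may contribute at most 10^(68.9/10) − 3.311e+06 = 4.451e+06, i.e. 66.48 dB SPL.
Required insertion loss = 90.8 − 66.48 = 24.32 dB.

24.3 dB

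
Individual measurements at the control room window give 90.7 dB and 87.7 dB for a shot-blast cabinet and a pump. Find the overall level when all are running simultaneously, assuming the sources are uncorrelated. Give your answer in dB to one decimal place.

92.5 dB

For uncorrelated sources the intensities add, so convert each level to linear form, sum, and take 10·log₁₀ of the total.
Σ 10^(L/10) = 10^(90.7/10) + 10^(87.7/10) = 1.764e+09.
L_total = 10·log₁₀(1.764e+09) = 92.46 dB.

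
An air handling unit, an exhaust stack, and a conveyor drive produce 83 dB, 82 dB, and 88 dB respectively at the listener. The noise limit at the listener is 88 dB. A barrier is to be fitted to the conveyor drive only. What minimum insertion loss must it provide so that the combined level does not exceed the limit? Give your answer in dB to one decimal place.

The untreated sources together contribute 10^(83/10) + 10^(82/10) = 3.580e+08, i.e. 85.54 dB.
To meet 88 dB overall, the treated conveyor drive may contribute at most 10^(88/10) − 3.580e+08 = 2.729e+08, i.e. 84.36 dB.
Required insertion loss = 88 − 84.36 = 3.64 dB.

3.6 dB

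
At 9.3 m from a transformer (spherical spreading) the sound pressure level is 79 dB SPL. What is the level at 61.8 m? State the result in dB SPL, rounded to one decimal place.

Point-source attenuation: ΔL = 20·log₁₀(r₂/r₁) = 20·log₁₀(61.8/9.3) = 16.450 dB.
L₂ = 79 − 20·log₁₀(61.8/9.3) = 79 − 16.450 = 62.55 dB SPL.

62.5 dB SPL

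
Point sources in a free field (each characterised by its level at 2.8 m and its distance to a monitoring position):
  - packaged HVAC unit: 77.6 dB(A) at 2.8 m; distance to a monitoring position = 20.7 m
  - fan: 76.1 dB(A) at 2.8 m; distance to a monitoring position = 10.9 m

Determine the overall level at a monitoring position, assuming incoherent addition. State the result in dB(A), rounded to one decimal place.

Propagate each source to the receiver with L = L_ref − 20·log₁₀(r/r_ref), then add intensities.
packaged HVAC unit: 77.6 − 20·log₁₀(20.7/2.8) = 77.6 − 17.38 = 60.22 dB(A).
fan: 76.1 − 20·log₁₀(10.9/2.8) = 76.1 − 11.81 = 64.29 dB(A).
Σ 10^(L/10) = 3.741e+06 → L_total = 10·log₁₀(3.741e+06) = 65.73 dB(A).

65.7 dB(A)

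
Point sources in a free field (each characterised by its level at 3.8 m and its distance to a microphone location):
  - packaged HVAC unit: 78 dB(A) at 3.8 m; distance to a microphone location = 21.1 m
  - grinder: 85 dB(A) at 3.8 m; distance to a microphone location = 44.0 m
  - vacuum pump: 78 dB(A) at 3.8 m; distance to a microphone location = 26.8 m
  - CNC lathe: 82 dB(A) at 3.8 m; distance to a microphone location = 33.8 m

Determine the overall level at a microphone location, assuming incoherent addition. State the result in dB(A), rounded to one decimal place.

68.9 dB(A)

First find each source's level at the receiver (point-source: −20·log₁₀(r/r_ref)), then combine on an intensity basis.
packaged HVAC unit: 78 − 20·log₁₀(21.1/3.8) = 78 − 14.89 = 63.11 dB(A).
grinder: 85 − 20·log₁₀(44.0/3.8) = 85 − 21.27 = 63.73 dB(A).
vacuum pump: 78 − 20·log₁₀(26.8/3.8) = 78 − 16.97 = 61.03 dB(A).
CNC lathe: 82 − 20·log₁₀(33.8/3.8) = 82 − 18.98 = 63.02 dB(A).
Σ 10^(L/10) = 7.677e+06 → L_total = 10·log₁₀(7.677e+06) = 68.85 dB(A).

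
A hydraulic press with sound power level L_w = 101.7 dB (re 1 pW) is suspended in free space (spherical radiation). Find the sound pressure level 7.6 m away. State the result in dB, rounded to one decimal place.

The power spreads over a sphere of area 4π·r², so L_p = L_w − 10·log₁₀(4π·r²).
4π·r² = 725.8 m², 10·log₁₀ of that is 28.608 dB.
L_p = 101.7 − 28.608 = 73.09 dB.

73.1 dB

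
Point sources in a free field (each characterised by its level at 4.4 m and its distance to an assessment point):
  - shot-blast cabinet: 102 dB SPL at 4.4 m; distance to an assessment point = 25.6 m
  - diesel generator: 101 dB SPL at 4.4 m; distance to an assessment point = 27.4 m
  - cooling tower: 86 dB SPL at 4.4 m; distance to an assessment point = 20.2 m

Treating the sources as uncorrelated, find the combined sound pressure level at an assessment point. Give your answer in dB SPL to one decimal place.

Apply inverse-square spreading to bring every level to the receiver, then sum 10^(L/10).
shot-blast cabinet: 102 − 20·log₁₀(25.6/4.4) = 102 − 15.30 = 86.70 dB SPL.
diesel generator: 101 − 20·log₁₀(27.4/4.4) = 101 − 15.89 = 85.11 dB SPL.
cooling tower: 86 − 20·log₁₀(20.2/4.4) = 86 − 13.24 = 72.76 dB SPL.
Σ 10^(L/10) = 8.117e+08 → L_total = 10·log₁₀(8.117e+08) = 89.09 dB SPL.

89.1 dB SPL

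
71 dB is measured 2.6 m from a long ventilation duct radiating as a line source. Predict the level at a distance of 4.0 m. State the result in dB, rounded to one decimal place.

Line-source attenuation: ΔL = 10·log₁₀(r₂/r₁) = 10·log₁₀(4.0/2.6) = 1.871 dB.
L₂ = 71 − 10·log₁₀(4.0/2.6) = 71 − 1.871 = 69.13 dB.

69.1 dB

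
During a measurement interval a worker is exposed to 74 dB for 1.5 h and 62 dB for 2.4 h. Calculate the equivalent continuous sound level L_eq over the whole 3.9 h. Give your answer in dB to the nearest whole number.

70 dB

The energy average is taken in the linear domain: L_eq = 10·log₁₀[(Σ tᵢ·10^(Lᵢ/10))/T], T = 3.9 h.
Σ tᵢ·10^(Lᵢ/10) = 1.5·10^(74/10) + 2.4·10^(62/10) = 4.148e+07.
L_eq = 10·log₁₀(4.148e+07/3.9) = 70.27 dB.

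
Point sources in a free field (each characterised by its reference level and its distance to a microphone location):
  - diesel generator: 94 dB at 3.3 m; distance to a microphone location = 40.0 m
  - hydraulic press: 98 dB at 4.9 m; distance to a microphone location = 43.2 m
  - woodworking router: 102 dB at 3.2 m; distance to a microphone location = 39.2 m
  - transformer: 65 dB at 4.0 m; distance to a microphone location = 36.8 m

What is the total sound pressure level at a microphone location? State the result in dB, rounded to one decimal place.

Apply inverse-square spreading to bring every level to the receiver, then sum 10^(L/10).
diesel generator: 94 − 20·log₁₀(40.0/3.3) = 94 − 21.67 = 72.33 dB.
hydraulic press: 98 − 20·log₁₀(43.2/4.9) = 98 − 18.91 = 79.09 dB.
woodworking router: 102 − 20·log₁₀(39.2/3.2) = 102 − 21.76 = 80.24 dB.
transformer: 65 − 20·log₁₀(36.8/4.0) = 65 − 19.28 = 45.72 dB.
Σ 10^(L/10) = 2.039e+08 → L_total = 10·log₁₀(2.039e+08) = 83.09 dB.

83.1 dB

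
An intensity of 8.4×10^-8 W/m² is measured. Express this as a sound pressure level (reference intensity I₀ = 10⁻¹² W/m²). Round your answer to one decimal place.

L = 10·log₁₀(I/I₀) = 10·log₁₀(8.4×10^-8/10⁻¹²) = 10·log₁₀(8.4×10^4).
L = 10·(0.9243 + 4) = 49.24 dB.

49.2 dB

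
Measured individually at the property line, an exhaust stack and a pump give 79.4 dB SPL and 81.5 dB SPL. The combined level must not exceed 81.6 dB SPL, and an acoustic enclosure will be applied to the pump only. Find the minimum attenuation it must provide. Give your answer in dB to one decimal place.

3.9 dB

Everything except the pump sums to 10^(79.4/10) = 8.710e+07 in linear terms, 79.40 dB SPL.
The limit corresponds to 10^(81.6/10) = 1.445e+08; subtracting the fixed part leaves 5.745e+07 for the pump, i.e. 77.59 dB SPL.
Required insertion loss = 81.5 − 77.59 = 3.91 dB.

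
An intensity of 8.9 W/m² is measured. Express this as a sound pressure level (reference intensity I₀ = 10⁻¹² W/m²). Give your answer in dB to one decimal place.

Dividing by I₀ shifts the exponent by 12: I/I₀ = 8.9×10^12.
L = 10·(0.9494 + 12) = 129.49 dB.

129.5 dB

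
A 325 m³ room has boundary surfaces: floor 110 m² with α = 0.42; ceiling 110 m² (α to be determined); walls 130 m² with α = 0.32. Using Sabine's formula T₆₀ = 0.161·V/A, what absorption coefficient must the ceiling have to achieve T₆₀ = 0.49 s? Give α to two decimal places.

From T₆₀ = 0.161·V/A, the target T₆₀ = 0.49 s needs A = 0.161·325/0.49 = 106.79 m².
Absorption from the other surfaces = 110·0.42 + 130·0.32 = 87.80 m², so the ceiling must supply 18.99 m² over 110 m².
α = 18.99/110 = 0.173.

0.17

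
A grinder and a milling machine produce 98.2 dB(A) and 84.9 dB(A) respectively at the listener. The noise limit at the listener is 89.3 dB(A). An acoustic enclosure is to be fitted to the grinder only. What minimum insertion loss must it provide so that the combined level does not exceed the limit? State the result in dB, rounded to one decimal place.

The untreated sources together contribute 10^(84.9/10) = 3.090e+08, i.e. 84.90 dB(A).
The limit corresponds to 10^(89.3/10) = 8.511e+08; subtracting the fixed part leaves 5.421e+08 for the grinder, i.e. 87.34 dB(A).
So the grinder must be reduced from 98.2 to 87.34 dB(A): IL = 10.86 dB.

10.9 dB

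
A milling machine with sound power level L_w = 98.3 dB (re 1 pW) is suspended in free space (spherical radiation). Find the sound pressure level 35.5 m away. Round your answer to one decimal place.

56.3 dB

L_p = L_w − 10·log₁₀(4π·r²) with r = 35.5 m.
4π·r² = 1.584e+04 m², 10·log₁₀ of that is 41.997 dB.
L_p = 98.3 − 41.997 = 56.30 dB.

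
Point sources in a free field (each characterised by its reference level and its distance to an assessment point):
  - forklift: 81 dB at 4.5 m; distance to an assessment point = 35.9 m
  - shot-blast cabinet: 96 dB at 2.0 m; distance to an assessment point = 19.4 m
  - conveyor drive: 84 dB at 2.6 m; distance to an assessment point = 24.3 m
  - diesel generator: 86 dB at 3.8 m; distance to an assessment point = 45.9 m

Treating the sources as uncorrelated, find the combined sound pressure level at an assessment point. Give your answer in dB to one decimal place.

77.0 dB

Propagate each source to the receiver with L = L_ref − 20·log₁₀(r/r_ref), then add intensities.
forklift: 81 − 20·log₁₀(35.9/4.5) = 81 − 18.04 = 62.96 dB.
shot-blast cabinet: 96 − 20·log₁₀(19.4/2.0) = 96 − 19.74 = 76.26 dB.
conveyor drive: 84 − 20·log₁₀(24.3/2.6) = 84 − 19.41 = 64.59 dB.
diesel generator: 86 − 20·log₁₀(45.9/3.8) = 86 − 21.64 = 64.36 dB.
Σ 10^(L/10) = 4.989e+07 → L_total = 10·log₁₀(4.989e+07) = 76.98 dB.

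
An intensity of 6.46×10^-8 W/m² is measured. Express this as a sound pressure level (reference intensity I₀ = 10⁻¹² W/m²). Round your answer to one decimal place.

48.1 dB

L = 10·log₁₀(I/I₀) = 10·log₁₀(6.46×10^-8/10⁻¹²) = 10·log₁₀(6.46×10^4).
L = 10·(0.8102 + 4) = 48.10 dB.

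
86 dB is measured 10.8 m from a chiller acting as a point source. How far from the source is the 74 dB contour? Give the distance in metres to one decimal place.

43.0 m

The 12.0 dB drop corresponds to a distance ratio of 10^(12.0/20) for a point source.
r₂ = 10.8·10^((86−74)/20) = 10.8·10^(12.0/20) = 43.00 m.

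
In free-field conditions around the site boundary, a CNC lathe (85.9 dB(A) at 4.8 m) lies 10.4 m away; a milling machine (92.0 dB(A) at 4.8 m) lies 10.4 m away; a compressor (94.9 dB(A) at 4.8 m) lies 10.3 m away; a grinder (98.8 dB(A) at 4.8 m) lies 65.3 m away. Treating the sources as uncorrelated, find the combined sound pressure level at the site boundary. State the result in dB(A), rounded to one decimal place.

First find each source's level at the receiver (point-source: −20·log₁₀(r/r_ref)), then combine on an intensity basis.
CNC lathe: 85.9 − 20·log₁₀(10.4/4.8) = 85.9 − 6.72 = 79.18 dB(A).
milling machine: 92.0 − 20·log₁₀(10.4/4.8) = 92.0 − 6.72 = 85.28 dB(A).
compressor: 94.9 − 20·log₁₀(10.3/4.8) = 94.9 − 6.63 = 88.27 dB(A).
grinder: 98.8 − 20·log₁₀(65.3/4.8) = 98.8 − 22.67 = 76.13 dB(A).
Σ 10^(L/10) = 1.133e+09 → L_total = 10·log₁₀(1.133e+09) = 90.54 dB(A).

90.5 dB(A)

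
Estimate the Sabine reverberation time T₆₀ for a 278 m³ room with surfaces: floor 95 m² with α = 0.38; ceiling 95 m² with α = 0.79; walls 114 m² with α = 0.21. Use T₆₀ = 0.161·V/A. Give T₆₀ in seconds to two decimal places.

0.33 s

Summing Sᵢαᵢ: 95·0.38 + 95·0.79 + 114·0.21 = 135.09 m².
T₆₀ = 0.161 × 278 / 135.09 = 0.331 s.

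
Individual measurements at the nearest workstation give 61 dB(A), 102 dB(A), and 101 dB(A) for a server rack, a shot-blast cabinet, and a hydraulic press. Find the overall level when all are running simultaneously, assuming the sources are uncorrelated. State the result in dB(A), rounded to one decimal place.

Incoherent sources combine by intensity addition: L_total = 10·log₁₀(Σ 10^(L_i/10)).
Σ 10^(L/10) = 10^(61/10) + 10^(102/10) + 10^(101/10) = 2.844e+10.
L_total = 10·log₁₀(2.844e+10) = 104.54 dB(A).

104.5 dB(A)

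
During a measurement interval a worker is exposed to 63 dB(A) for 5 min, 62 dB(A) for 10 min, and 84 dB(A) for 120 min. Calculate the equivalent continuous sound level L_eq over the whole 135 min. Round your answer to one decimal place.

83.5 dB(A)

The energy average is taken in the linear domain: L_eq = 10·log₁₀[(Σ tᵢ·10^(Lᵢ/10))/T], T = 135 min.
Σ tᵢ·10^(Lᵢ/10) = 5·10^(63/10) + 10·10^(62/10) + 120·10^(84/10) = 3.017e+10.
L_eq = 10·log₁₀(3.017e+10/135) = 83.49 dB(A).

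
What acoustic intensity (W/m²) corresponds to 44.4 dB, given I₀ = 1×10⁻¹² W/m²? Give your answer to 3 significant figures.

2.75e-08 W/m²

I/I₀ = 10^(44.4/10) = 2.754e+04, so I = 2.754e+04 × 10⁻¹² W/m².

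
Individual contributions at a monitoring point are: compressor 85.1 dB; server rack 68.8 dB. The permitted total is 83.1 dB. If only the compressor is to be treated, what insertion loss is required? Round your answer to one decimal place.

Everything except the compressor sums to 10^(68.8/10) = 7.586e+06 in linear terms, 68.80 dB.
To meet 83.1 dB overall, the treated compressor may contribute at most 10^(83.1/10) − 7.586e+06 = 1.966e+08, i.e. 82.94 dB.
So the compressor must be reduced from 85.1 to 82.94 dB: IL = 2.16 dB.

2.2 dB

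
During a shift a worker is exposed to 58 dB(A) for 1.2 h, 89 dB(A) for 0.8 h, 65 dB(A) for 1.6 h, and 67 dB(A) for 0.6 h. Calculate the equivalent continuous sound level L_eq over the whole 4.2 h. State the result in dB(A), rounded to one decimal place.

81.9 dB(A)

L_eq = 10·log₁₀[(1/T)·Σ tᵢ·10^(Lᵢ/10)] with T = 4.2 h.
Σ tᵢ·10^(Lᵢ/10) = 1.2·10^(58/10) + 0.8·10^(89/10) + 1.6·10^(65/10) + 0.6·10^(67/10) = 6.443e+08.
L_eq = 10·log₁₀(6.443e+08/4.2) = 81.86 dB(A).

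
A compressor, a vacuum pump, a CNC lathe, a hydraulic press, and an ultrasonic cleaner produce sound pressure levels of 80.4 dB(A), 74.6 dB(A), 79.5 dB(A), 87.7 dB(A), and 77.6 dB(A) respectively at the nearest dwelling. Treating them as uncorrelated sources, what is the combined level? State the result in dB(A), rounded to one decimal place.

89.4 dB(A)

For uncorrelated sources the intensities add, so convert each level to linear form, sum, and take 10·log₁₀ of the total.
Σ 10^(L/10) = 10^(80.4/10) + 10^(74.6/10) + 10^(79.5/10) + 10^(87.7/10) + 10^(77.6/10) = 8.740e+08.
L_total = 10·log₁₀(8.740e+08) = 89.42 dB(A).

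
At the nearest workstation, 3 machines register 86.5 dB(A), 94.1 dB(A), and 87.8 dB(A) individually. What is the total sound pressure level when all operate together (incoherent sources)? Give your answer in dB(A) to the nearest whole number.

96 dB(A)

For uncorrelated sources the intensities add, so convert each level to linear form, sum, and take 10·log₁₀ of the total.
Σ 10^(L/10) = 10^(86.5/10) + 10^(94.1/10) + 10^(87.8/10) = 3.620e+09.
L_total = 10·log₁₀(3.620e+09) = 95.59 dB(A).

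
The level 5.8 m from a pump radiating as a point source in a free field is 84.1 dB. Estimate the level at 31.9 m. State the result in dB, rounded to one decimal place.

69.3 dB

For a point source, L₂ = L₁ − 20·log₁₀(r₂/r₁).
L₂ = 84.1 − 20·log₁₀(31.9/5.8) = 84.1 − 14.807 = 69.29 dB.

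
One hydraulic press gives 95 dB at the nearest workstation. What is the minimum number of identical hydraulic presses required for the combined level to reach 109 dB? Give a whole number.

N identical sources give L₁ + 10·log₁₀ N, so require 10·log₁₀ N ≥ 109 − 95 = 14.0 dB.
N ≥ 10^(14.0/10) = 25.119, so N = 26.

26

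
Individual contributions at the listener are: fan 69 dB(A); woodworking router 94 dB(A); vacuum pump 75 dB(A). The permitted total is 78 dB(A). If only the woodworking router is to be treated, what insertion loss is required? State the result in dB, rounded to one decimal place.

20.3 dB

The untreated sources together contribute 10^(69/10) + 10^(75/10) = 3.957e+07, i.e. 75.97 dB(A).
To meet 78 dB(A) overall, the treated woodworking router may contribute at most 10^(78/10) − 3.957e+07 = 2.353e+07, i.e. 73.72 dB(A).
Required insertion loss = 94 − 73.72 = 20.28 dB.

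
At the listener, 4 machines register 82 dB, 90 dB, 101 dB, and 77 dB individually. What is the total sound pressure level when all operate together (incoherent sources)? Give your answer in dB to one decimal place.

101.4 dB

For uncorrelated sources the intensities add, so convert each level to linear form, sum, and take 10·log₁₀ of the total.
Σ 10^(L/10) = 10^(82/10) + 10^(90/10) + 10^(101/10) + 10^(77/10) = 1.380e+10.
L_total = 10·log₁₀(1.380e+10) = 101.40 dB.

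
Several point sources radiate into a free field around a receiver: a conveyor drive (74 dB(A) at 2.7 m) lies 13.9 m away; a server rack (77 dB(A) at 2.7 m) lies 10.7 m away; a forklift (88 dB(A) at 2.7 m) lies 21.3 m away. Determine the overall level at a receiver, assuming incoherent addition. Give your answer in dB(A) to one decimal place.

71.5 dB(A)

First find each source's level at the receiver (point-source: −20·log₁₀(r/r_ref)), then combine on an intensity basis.
conveyor drive: 74 − 20·log₁₀(13.9/2.7) = 74 − 14.23 = 59.77 dB(A).
server rack: 77 − 20·log₁₀(10.7/2.7) = 77 − 11.96 = 65.04 dB(A).
forklift: 88 − 20·log₁₀(21.3/2.7) = 88 − 17.94 = 70.06 dB(A).
Σ 10^(L/10) = 1.428e+07 → L_total = 10·log₁₀(1.428e+07) = 71.55 dB(A).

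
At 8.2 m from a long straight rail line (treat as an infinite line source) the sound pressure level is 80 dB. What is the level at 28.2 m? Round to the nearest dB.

75 dB

Line-source attenuation: ΔL = 10·log₁₀(r₂/r₁) = 10·log₁₀(28.2/8.2) = 5.364 dB.
L₂ = 80 − 10·log₁₀(28.2/8.2) = 80 − 5.364 = 74.64 dB.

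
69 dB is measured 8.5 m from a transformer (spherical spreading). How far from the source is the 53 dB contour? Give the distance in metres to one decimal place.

53.6 m

The 16.0 dB drop corresponds to a distance ratio of 10^(16.0/20) for a point source.
r₂ = 8.5·10^((69−53)/20) = 8.5·10^(16.0/20) = 53.63 m.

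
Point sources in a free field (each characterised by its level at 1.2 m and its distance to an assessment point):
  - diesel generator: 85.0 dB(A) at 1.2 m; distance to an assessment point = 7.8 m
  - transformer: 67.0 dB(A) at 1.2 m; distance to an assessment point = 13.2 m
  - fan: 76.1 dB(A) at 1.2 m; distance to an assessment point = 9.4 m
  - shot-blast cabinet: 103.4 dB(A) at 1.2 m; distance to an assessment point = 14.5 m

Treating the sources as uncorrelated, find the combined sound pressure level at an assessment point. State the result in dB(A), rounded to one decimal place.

82.0 dB(A)

Apply inverse-square spreading to bring every level to the receiver, then sum 10^(L/10).
diesel generator: 85.0 − 20·log₁₀(7.8/1.2) = 85.0 − 16.26 = 68.74 dB(A).
transformer: 67.0 − 20·log₁₀(13.2/1.2) = 67.0 − 20.83 = 46.17 dB(A).
fan: 76.1 − 20·log₁₀(9.4/1.2) = 76.1 − 17.88 = 58.22 dB(A).
shot-blast cabinet: 103.4 − 20·log₁₀(14.5/1.2) = 103.4 − 21.64 = 81.76 dB(A).
Σ 10^(L/10) = 1.580e+08 → L_total = 10·log₁₀(1.580e+08) = 81.99 dB(A).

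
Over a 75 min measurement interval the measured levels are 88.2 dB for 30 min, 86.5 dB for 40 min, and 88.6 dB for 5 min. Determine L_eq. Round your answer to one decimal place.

Weight each interval's intensity by its duration and average over T = 75 min:
Σ tᵢ·10^(Lᵢ/10) = 30·10^(88.2/10) + 40·10^(86.5/10) + 5·10^(88.6/10) = 4.131e+10.
L_eq = 10·log₁₀(4.131e+10/75) = 87.41 dB.

87.4 dB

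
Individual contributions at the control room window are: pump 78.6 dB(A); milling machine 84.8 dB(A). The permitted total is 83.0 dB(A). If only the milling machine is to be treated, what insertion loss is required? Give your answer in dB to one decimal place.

3.8 dB

The untreated sources together contribute 10^(78.6/10) = 7.244e+07, i.e. 78.60 dB(A).
The limit corresponds to 10^(83.0/10) = 1.995e+08; subtracting the fixed part leaves 1.271e+08 for the milling machine, i.e. 81.04 dB(A).
So the milling machine must be reduced from 84.8 to 81.04 dB(A): IL = 3.76 dB.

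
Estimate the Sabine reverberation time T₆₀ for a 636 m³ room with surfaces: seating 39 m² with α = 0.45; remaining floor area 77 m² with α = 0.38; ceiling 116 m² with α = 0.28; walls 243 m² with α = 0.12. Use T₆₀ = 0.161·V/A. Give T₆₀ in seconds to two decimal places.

Total absorption A = 39·0.45 + 77·0.38 + 116·0.28 + 243·0.12 = 108.45 m² sabins.
T₆₀ = 0.161·V/A = 0.161·636/108.45 = 0.944 s.

0.94 s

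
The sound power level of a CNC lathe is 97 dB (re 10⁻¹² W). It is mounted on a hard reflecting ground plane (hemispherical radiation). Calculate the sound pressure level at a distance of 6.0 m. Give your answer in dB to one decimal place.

The power spreads over a hemisphere of area 2π·r², so L_p = L_w − 10·log₁₀(2π·r²).
2π·r² = 226.2 m², 10·log₁₀ of that is 23.545 dB.
L_p = 97 − 23.545 = 73.46 dB.

73.5 dB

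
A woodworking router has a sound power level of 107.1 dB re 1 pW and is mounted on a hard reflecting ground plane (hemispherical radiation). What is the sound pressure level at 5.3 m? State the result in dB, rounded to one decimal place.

The power spreads over a hemisphere of area 2π·r², so L_p = L_w − 10·log₁₀(2π·r²).
2π·r² = 176.5 m², 10·log₁₀ of that is 22.467 dB.
L_p = 107.1 − 22.467 = 84.63 dB.

84.6 dB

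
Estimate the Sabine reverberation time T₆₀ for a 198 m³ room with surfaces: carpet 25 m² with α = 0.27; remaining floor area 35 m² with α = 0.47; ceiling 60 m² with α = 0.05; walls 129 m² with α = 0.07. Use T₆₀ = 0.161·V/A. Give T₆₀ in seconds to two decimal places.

Summing Sᵢαᵢ: 25·0.27 + 35·0.47 + 60·0.05 + 129·0.07 = 35.23 m².
T₆₀ = 0.161 × 198 / 35.23 = 0.905 s.

0.90 s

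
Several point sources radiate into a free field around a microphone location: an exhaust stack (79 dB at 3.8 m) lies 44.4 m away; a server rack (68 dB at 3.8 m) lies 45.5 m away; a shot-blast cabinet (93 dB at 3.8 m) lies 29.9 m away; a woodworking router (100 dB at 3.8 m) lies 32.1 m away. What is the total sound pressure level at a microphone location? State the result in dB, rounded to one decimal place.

Apply inverse-square spreading to bring every level to the receiver, then sum 10^(L/10).
exhaust stack: 79 − 20·log₁₀(44.4/3.8) = 79 − 21.35 = 57.65 dB.
server rack: 68 − 20·log₁₀(45.5/3.8) = 68 − 21.56 = 46.44 dB.
shot-blast cabinet: 93 − 20·log₁₀(29.9/3.8) = 93 − 17.92 = 75.08 dB.
woodworking router: 100 − 20·log₁₀(32.1/3.8) = 100 − 18.53 = 81.47 dB.
Σ 10^(L/10) = 1.730e+08 → L_total = 10·log₁₀(1.730e+08) = 82.38 dB.

82.4 dB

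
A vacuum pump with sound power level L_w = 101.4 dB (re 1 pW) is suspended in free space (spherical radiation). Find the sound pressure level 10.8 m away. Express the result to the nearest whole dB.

70 dB

L_p = L_w − 10·log₁₀(4π·r²) with r = 10.8 m.
4π·r² = 1466 m², 10·log₁₀ of that is 31.661 dB.
L_p = 101.4 − 31.661 = 69.74 dB.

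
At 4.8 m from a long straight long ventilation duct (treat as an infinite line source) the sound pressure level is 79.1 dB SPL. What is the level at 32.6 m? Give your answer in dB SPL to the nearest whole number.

Line-source attenuation: ΔL = 10·log₁₀(r₂/r₁) = 10·log₁₀(32.6/4.8) = 8.320 dB.
L₂ = 79.1 − 10·log₁₀(32.6/4.8) = 79.1 − 8.320 = 70.78 dB SPL.

71 dB SPL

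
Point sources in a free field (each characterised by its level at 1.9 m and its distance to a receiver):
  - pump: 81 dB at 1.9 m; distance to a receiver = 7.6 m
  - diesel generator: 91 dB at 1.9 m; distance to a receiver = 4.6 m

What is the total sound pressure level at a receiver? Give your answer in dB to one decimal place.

Apply inverse-square spreading to bring every level to the receiver, then sum 10^(L/10).
pump: 81 − 20·log₁₀(7.6/1.9) = 81 − 12.04 = 68.96 dB.
diesel generator: 91 − 20·log₁₀(4.6/1.9) = 91 − 7.68 = 83.32 dB.
Σ 10^(L/10) = 2.226e+08 → L_total = 10·log₁₀(2.226e+08) = 83.48 dB.

83.5 dB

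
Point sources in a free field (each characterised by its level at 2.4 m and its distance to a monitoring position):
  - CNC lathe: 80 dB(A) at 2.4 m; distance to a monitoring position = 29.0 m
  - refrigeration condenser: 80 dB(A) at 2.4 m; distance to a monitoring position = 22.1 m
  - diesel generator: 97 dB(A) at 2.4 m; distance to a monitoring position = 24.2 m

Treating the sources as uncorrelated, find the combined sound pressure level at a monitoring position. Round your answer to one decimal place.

77.1 dB(A)

Propagate each source to the receiver with L = L_ref − 20·log₁₀(r/r_ref), then add intensities.
CNC lathe: 80 − 20·log₁₀(29.0/2.4) = 80 − 21.64 = 58.36 dB(A).
refrigeration condenser: 80 − 20·log₁₀(22.1/2.4) = 80 − 19.28 = 60.72 dB(A).
diesel generator: 97 − 20·log₁₀(24.2/2.4) = 97 − 20.07 = 76.93 dB(A).
Σ 10^(L/10) = 5.116e+07 → L_total = 10·log₁₀(5.116e+07) = 77.09 dB(A).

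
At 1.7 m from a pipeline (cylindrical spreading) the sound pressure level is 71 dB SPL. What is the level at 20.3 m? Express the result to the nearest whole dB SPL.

Line-source attenuation: ΔL = 10·log₁₀(r₂/r₁) = 10·log₁₀(20.3/1.7) = 10.770 dB.
L₂ = 71 − 10·log₁₀(20.3/1.7) = 71 − 10.770 = 60.23 dB SPL.

60 dB SPL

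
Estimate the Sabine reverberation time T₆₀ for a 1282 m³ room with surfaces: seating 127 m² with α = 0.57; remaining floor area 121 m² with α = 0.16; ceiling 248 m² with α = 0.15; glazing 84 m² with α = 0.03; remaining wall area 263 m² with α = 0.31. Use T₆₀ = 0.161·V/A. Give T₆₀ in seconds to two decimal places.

A = Σ Sᵢαᵢ = 127·0.57 + 121·0.16 + 248·0.15 + 84·0.03 + 263·0.31 = 213.00 m².
T₆₀ = 0.161 × 1282 / 213.00 = 0.969 s.

0.97 s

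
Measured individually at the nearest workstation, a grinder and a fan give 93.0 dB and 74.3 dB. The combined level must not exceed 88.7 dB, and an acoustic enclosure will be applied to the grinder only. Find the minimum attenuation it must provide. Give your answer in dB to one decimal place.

Fixed contribution from the other source: Σ 10^(L/10) = 10^(74.3/10) = 2.692e+07 (74.30 dB).
To meet 88.7 dB overall, the treated grinder may contribute at most 10^(88.7/10) − 2.692e+07 = 7.144e+08, i.e. 88.54 dB.
So the grinder must be reduced from 93.0 to 88.54 dB: IL = 4.46 dB.

4.5 dB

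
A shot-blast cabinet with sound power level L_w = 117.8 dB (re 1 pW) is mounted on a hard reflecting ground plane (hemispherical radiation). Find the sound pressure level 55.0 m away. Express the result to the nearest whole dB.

75 dB

L_p = L_w − 10·log₁₀(2π·r²) with r = 55.0 m.
2π·r² = 1.901e+04 m², 10·log₁₀ of that is 42.789 dB.
L_p = 117.8 − 42.789 = 75.01 dB.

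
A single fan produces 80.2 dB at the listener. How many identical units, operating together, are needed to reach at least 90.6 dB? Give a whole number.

11

Need L₁ + 10·log₁₀ N ≥ 90.6, i.e. log₁₀ N ≥ 1.04.
N ≥ 10^(10.4/10) = 10.965, so N = 11.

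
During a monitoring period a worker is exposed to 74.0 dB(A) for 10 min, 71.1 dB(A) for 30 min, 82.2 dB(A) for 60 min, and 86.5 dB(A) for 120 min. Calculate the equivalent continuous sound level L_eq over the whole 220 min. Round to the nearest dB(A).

85 dB(A)

Weight each interval's intensity by its duration and average over T = 220 min:
Σ tᵢ·10^(Lᵢ/10) = 10·10^(74.0/10) + 30·10^(71.1/10) + 60·10^(82.2/10) + 120·10^(86.5/10) = 6.420e+10.
L_eq = 10·log₁₀(6.420e+10/220) = 84.65 dB(A).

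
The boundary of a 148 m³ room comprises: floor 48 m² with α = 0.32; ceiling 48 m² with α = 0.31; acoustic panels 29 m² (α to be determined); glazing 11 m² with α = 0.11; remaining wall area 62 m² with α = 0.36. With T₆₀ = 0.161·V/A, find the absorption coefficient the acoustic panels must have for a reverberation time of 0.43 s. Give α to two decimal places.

0.06

A = 0.161·V/T₆₀ = 0.161·148/0.43 = 55.41 m² sabins.
Absorption from the other surfaces = 48·0.32 + 48·0.31 + 11·0.11 + 62·0.36 = 53.77 m², so the acoustic panels must supply 1.64 m² over 29 m².
α = 1.64/29 = 0.057.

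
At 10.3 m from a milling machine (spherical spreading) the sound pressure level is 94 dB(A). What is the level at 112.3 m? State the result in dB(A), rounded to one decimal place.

73.2 dB(A)

Point-source attenuation: ΔL = 20·log₁₀(r₂/r₁) = 20·log₁₀(112.3/10.3) = 20.751 dB.
L₂ = 94 − 20·log₁₀(112.3/10.3) = 94 − 20.751 = 73.25 dB(A).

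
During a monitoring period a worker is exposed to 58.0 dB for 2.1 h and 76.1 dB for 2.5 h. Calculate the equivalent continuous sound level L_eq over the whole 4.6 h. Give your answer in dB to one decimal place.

73.5 dB

The energy average is taken in the linear domain: L_eq = 10·log₁₀[(Σ tᵢ·10^(Lᵢ/10))/T], T = 4.6 h.
Σ tᵢ·10^(Lᵢ/10) = 2.1·10^(58.0/10) + 2.5·10^(76.1/10) = 1.032e+08.
L_eq = 10·log₁₀(1.032e+08/4.6) = 73.51 dB.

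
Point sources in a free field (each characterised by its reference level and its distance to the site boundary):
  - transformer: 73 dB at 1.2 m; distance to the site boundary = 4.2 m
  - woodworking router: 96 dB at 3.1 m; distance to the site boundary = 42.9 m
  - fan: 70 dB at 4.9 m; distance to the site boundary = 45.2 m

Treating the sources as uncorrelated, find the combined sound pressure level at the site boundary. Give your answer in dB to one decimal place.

Apply inverse-square spreading to bring every level to the receiver, then sum 10^(L/10).
transformer: 73 − 20·log₁₀(4.2/1.2) = 73 − 10.88 = 62.12 dB.
woodworking router: 96 − 20·log₁₀(42.9/3.1) = 96 − 22.82 = 73.18 dB.
fan: 70 − 20·log₁₀(45.2/4.9) = 70 − 19.30 = 50.70 dB.
Σ 10^(L/10) = 2.253e+07 → L_total = 10·log₁₀(2.253e+07) = 73.53 dB.

73.5 dB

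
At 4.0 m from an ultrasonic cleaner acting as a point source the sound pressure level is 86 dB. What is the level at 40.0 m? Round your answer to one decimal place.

66.0 dB

For a point source, L₂ = L₁ − 20·log₁₀(r₂/r₁).
L₂ = 86 − 20·log₁₀(40.0/4.0) = 86 − 20.000 = 66.00 dB.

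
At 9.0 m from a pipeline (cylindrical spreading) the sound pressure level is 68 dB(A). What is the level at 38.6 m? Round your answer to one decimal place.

61.7 dB(A)

For a line source, L₂ = L₁ − 10·log₁₀(r₂/r₁).
L₂ = 68 − 10·log₁₀(38.6/9.0) = 68 − 6.323 = 61.68 dB(A).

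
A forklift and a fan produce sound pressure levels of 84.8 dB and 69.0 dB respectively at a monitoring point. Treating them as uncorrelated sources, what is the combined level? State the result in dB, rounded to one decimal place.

Incoherent sources combine by intensity addition: L_total = 10·log₁₀(Σ 10^(L_i/10)).
Σ 10^(L/10) = 10^(84.8/10) + 10^(69.0/10) = 3.099e+08.
L_total = 10·log₁₀(3.099e+08) = 84.91 dB.

84.9 dB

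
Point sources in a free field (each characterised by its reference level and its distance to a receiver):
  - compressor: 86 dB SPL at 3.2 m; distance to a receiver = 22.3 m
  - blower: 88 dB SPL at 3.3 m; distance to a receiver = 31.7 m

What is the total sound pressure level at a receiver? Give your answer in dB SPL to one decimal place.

Propagate each source to the receiver with L = L_ref − 20·log₁₀(r/r_ref), then add intensities.
compressor: 86 − 20·log₁₀(22.3/3.2) = 86 − 16.86 = 69.14 dB SPL.
blower: 88 − 20·log₁₀(31.7/3.3) = 88 − 19.65 = 68.35 dB SPL.
Σ 10^(L/10) = 1.504e+07 → L_total = 10·log₁₀(1.504e+07) = 71.77 dB SPL.

71.8 dB SPL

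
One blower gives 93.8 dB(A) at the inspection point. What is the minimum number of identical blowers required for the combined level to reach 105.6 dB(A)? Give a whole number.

The shortfall is 105.6 − 93.8 = 11.8 dB, and N units add 10·log₁₀ N, so need 10·log₁₀ N ≥ 11.8.
N ≥ 10^(11.8/10) = 15.136, so N = 16.

16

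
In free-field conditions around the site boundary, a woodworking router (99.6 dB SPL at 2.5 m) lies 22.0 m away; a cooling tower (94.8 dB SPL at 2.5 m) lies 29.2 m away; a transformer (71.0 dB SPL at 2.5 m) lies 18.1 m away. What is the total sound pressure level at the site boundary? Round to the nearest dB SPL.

81 dB SPL

Apply inverse-square spreading to bring every level to the receiver, then sum 10^(L/10).
woodworking router: 99.6 − 20·log₁₀(22.0/2.5) = 99.6 − 18.89 = 80.71 dB SPL.
cooling tower: 94.8 − 20·log₁₀(29.2/2.5) = 94.8 − 21.35 = 73.45 dB SPL.
transformer: 71.0 − 20·log₁₀(18.1/2.5) = 71.0 − 17.19 = 53.81 dB SPL.
Σ 10^(L/10) = 1.401e+08 → L_total = 10·log₁₀(1.401e+08) = 81.47 dB SPL.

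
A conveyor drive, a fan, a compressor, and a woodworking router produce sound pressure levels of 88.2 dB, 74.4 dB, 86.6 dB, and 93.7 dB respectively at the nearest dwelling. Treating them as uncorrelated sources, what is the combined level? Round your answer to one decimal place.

95.4 dB

Incoherent sources combine by intensity addition: L_total = 10·log₁₀(Σ 10^(L_i/10)).
Σ 10^(L/10) = 10^(88.2/10) + 10^(74.4/10) + 10^(86.6/10) + 10^(93.7/10) = 3.490e+09.
L_total = 10·log₁₀(3.490e+09) = 95.43 dB.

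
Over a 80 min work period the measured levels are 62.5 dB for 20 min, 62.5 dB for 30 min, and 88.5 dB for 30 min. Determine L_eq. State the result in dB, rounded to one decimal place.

The energy average is taken in the linear domain: L_eq = 10·log₁₀[(Σ tᵢ·10^(Lᵢ/10))/T], T = 80 min.
Σ tᵢ·10^(Lᵢ/10) = 20·10^(62.5/10) + 30·10^(62.5/10) + 30·10^(88.5/10) = 2.133e+10.
L_eq = 10·log₁₀(2.133e+10/80) = 84.26 dB.

84.3 dB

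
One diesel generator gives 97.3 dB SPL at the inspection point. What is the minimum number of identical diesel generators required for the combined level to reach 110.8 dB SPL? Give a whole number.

23

Need L₁ + 10·log₁₀ N ≥ 110.8, i.e. log₁₀ N ≥ 1.35.
N ≥ 10^(13.5/10) = 22.387, so N = 23.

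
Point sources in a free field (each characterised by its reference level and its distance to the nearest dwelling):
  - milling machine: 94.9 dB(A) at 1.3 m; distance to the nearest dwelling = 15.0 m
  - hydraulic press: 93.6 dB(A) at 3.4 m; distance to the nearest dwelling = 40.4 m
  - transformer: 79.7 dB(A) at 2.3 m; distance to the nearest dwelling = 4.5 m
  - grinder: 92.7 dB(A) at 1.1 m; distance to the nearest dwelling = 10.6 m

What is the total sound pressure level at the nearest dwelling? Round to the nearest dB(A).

79 dB(A)

First find each source's level at the receiver (point-source: −20·log₁₀(r/r_ref)), then combine on an intensity basis.
milling machine: 94.9 − 20·log₁₀(15.0/1.3) = 94.9 − 21.24 = 73.66 dB(A).
hydraulic press: 93.6 − 20·log₁₀(40.4/3.4) = 93.6 − 21.50 = 72.10 dB(A).
transformer: 79.7 − 20·log₁₀(4.5/2.3) = 79.7 − 5.83 = 73.87 dB(A).
grinder: 92.7 − 20·log₁₀(10.6/1.1) = 92.7 − 19.68 = 73.02 dB(A).
Σ 10^(L/10) = 8.387e+07 → L_total = 10·log₁₀(8.387e+07) = 79.24 dB(A).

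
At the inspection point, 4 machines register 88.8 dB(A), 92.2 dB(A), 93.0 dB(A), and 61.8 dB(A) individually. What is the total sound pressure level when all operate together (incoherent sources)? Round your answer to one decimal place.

96.4 dB(A)

For uncorrelated sources the intensities add, so convert each level to linear form, sum, and take 10·log₁₀ of the total.
Σ 10^(L/10) = 10^(88.8/10) + 10^(92.2/10) + 10^(93.0/10) + 10^(61.8/10) = 4.415e+09.
L_total = 10·log₁₀(4.415e+09) = 96.45 dB(A).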